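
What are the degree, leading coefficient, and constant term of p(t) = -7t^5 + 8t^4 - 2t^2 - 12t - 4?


Highest power of t is 5, with coefficient -7. Constant term is -4.
Degree = 5, leading coefficient = -7, constant term = -4


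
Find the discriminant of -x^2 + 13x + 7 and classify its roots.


D = b^2 - 4ac = (13)^2 - 4(-1)(7) = 169 + 28 = 197
Since D > 0: two distinct irrational roots


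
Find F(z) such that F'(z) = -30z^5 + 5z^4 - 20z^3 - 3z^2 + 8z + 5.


Reverse power rule on each term:
  ∫ -30z^5 dz = -5z^6
  ∫ 5z^4 dz = z^5
  ∫ -20z^3 dz = -5z^4
  ∫ -3z^2 dz = -z^3
  ∫ 8z dz = 4z^2
  ∫ 5 dz = 5z
F(z) = -5z^6 + z^5 - 5z^4 - z^3 + 4z^2 + 5z + C


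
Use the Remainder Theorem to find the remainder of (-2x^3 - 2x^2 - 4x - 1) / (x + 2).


By the Remainder Theorem, the remainder equals p(-2):
  -2*(-2)^3 = 16
  -2*(-2)^2 = -8
  -4*(-2)^1 = 8
  constant: -1
Sum: 16 - 8 + 8 - 1 = 15


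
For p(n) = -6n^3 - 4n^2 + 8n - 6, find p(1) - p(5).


p(1) = -8
p(5) = -816
p(1) - p(5) = -8 + 816 = 808


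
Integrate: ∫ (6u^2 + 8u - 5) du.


Reverse power rule on each term:
  ∫ 6u^2 du = 2u^3
  ∫ 8u du = 4u^2
  ∫ -5 du = -5u
F(u) = 2u^3 + 4u^2 - 5u + C


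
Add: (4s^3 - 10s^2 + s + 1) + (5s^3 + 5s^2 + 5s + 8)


Align terms by degree and add:
  4s^3 - 10s^2 + s + 1
+ 5s^3 + 5s^2 + 5s + 8
= 9s^3 - 5s^2 + 6s + 9


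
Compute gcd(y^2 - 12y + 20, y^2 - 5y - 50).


Factor each:
  y^2 - 12y + 20 = (y - 10)(y - 2)
  y^2 - 5y - 50 = (y - 10)(y + 5)
Common monic factor: y - 10


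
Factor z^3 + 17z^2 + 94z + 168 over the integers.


Try integer roots (divisors of 168). z=-7: p(-7)=0.
Divide out (z + 7): quotient is z^2 + 10z + 24.
Factor the quadratic: (z + 6)(z + 4)
Result: (z + 7)(z + 6)(z + 4)


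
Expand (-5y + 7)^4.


Expand (-5y + 7)^4 by repeated multiplication:
  (-5y + 7)^2 = 25y^2 - 70y + 49
  (-5y + 7)^3 = -125y^3 + 525y^2 - 735y + 343
= 625y^4 - 3500y^3 + 7350y^2 - 6860y + 2401


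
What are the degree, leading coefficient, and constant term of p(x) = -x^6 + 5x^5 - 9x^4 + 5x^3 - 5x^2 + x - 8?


Highest power of x is 6, with coefficient -1. Constant term is -8.
Degree = 6, leading coefficient = -1, constant term = -8


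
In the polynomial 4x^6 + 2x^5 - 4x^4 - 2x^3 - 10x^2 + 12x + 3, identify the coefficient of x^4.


Read off the coefficient of x^4: -4


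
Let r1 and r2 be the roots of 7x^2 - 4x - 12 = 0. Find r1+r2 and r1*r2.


For ax^2+bx+c=0: sum = -b/a, product = c/a.
a=7, b=-4, c=-12
Sum = -(-4)/7 = 4/7
Product = (-12)/7 = -12/7


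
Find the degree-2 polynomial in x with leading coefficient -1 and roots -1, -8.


p(x) = -(x + 1)(x + 8)
Expand: -x^2 - 9x - 8


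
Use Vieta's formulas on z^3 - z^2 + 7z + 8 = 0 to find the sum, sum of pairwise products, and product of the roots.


Monic cubic z^3+bz^2+cz+d=0: sum=-b, pairwise sum=c, product=-d.
b=-1, c=7, d=8
r1+r2+r3 = 1
r1r2+r1r3+r2r3 = 7
r1r2r3 = -8


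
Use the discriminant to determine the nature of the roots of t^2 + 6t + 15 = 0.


D = b^2 - 4ac = (6)^2 - 4(1)(15) = 36 - 60 = -24
Since D < 0: two complex conjugate roots (no real roots)


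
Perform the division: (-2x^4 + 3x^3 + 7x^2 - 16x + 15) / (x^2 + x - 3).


(-2x^4 + 3x^3 + 7x^2 - 16x + 15) / (x^2 + x - 3)
Step 1: -2x^2 * (x^2 + x - 3) = -2x^4 - 2x^3 + 6x^2; subtract.
Step 2: 5x * (x^2 + x - 3) = 5x^3 + 5x^2 - 15x; subtract.
Step 3: -4 * (x^2 + x - 3) = -4x^2 - 4x + 12; subtract.
Quotient: -2x^2 + 5x - 4, Remainder: 3x + 3


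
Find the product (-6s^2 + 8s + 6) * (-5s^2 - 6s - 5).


Distribute each term of the first polynomial:
  (-6s^2)(-5s^2 - 6s - 5) = 30s^4 + 36s^3 + 30s^2
  (8s)(-5s^2 - 6s - 5) = -40s^3 - 48s^2 - 40s
  (6)(-5s^2 - 6s - 5) = -30s^2 - 36s - 30
Sum: 30s^4 - 4s^3 - 48s^2 - 76s - 30


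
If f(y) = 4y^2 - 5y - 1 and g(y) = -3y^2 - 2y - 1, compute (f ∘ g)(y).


Substitute g(y) into f:
f(g(y)) = 4*(-3y^2 - 2y - 1)^2 + (-5)*(-3y^2 - 2y - 1) + (-1)
(-3y^2 - 2y - 1)^2 = 9y^4 + 12y^3 + 10y^2 + 4y + 1
Expand and combine: 36y^4 + 48y^3 + 55y^2 + 26y + 8


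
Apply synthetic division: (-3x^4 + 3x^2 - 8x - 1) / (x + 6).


Synthetic division with c = -6. Coefficients: -3, 0, 3, -8, -1
Bring down -3.
  -3 * -6 = 18; 18 + 0 = 18
  18 * -6 = -108; -108 + 3 = -105
  -105 * -6 = 630; 630 - 8 = 622
  622 * -6 = -3732; -3732 - 1 = -3733
Quotient: -3x^3 + 18x^2 - 105x + 622, Remainder: -3733


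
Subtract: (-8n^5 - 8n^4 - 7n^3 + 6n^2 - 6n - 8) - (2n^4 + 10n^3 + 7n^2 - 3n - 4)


Distribute the minus sign:
  (-8n^5 - 8n^4 - 7n^3 + 6n^2 - 6n - 8)
- (2n^4 + 10n^3 + 7n^2 - 3n - 4)
Negate second polynomial: -2n^4 - 10n^3 - 7n^2 + 3n + 4
Add: -8n^5 - 10n^4 - 17n^3 - n^2 - 3n - 4


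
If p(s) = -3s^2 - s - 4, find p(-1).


Using direct substitution:
  -3 * (-1)^2 = -3
  -1 * (-1)^1 = 1
  constant: -4
Sum = -3 + 1 - 4 = -6


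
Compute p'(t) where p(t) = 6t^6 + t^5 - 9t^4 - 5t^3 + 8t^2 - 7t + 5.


Apply the power rule term by term:
  d/dt(6t^6) = 36t^5
  d/dt(t^5) = 5t^4
  d/dt(-9t^4) = -36t^3
  d/dt(-5t^3) = -15t^2
  d/dt(8t^2) = 16t
  d/dt(-7t) = -7
  d/dt(5) = 0
p'(t) = 36t^5 + 5t^4 - 36t^3 - 15t^2 + 16t - 7


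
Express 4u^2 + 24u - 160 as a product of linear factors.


Roots satisfy r1 + r2 = -b/a = -6 and r1*r2 = c/a = -40.
So r1 = 4, r2 = -10.
4u^2 + 24u - 160 = 4(u - r1)(u - r2) = 4(u - 4)(u + 10)


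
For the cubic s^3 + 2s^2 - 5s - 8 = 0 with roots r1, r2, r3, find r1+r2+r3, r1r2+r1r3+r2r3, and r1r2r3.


Monic cubic s^3+bs^2+cs+d=0: sum=-b, pairwise sum=c, product=-d.
b=2, c=-5, d=-8
r1+r2+r3 = -2
r1r2+r1r3+r2r3 = -5
r1r2r3 = 8


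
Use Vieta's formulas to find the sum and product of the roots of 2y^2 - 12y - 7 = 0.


For ay^2+by+c=0: sum = -b/a, product = c/a.
a=2, b=-12, c=-7
Sum = -(-12)/2 = 6
Product = (-7)/2 = -7/2


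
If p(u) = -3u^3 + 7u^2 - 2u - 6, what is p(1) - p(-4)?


p(1) = -4
p(-4) = 306
p(1) - p(-4) = -4 - 306 = -310


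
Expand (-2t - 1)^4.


Expand (-2t - 1)^4 by repeated multiplication:
  (-2t - 1)^2 = 4t^2 + 4t + 1
  (-2t - 1)^3 = -8t^3 - 12t^2 - 6t - 1
= 16t^4 + 32t^3 + 24t^2 + 8t + 1


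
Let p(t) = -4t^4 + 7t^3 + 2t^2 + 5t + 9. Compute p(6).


Using direct substitution:
  -4 * (6)^4 = -5184
  7 * (6)^3 = 1512
  2 * (6)^2 = 72
  5 * (6)^1 = 30
  constant: 9
Sum = -5184 + 1512 + 72 + 30 + 9 = -3561


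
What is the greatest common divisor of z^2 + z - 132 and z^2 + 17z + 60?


Factor each:
  z^2 + z - 132 = (z + 12)(z - 11)
  z^2 + 17z + 60 = (z + 12)(z + 5)
Common monic factor: z + 12


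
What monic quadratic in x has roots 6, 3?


p(x) = (x - 6)(x - 3)
Expand: x^2 - 9x + 18


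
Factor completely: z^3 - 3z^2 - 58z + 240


Try integer roots (divisors of 240). z=-8: p(-8)=0.
Divide out (z + 8): quotient is z^2 - 11z + 30.
Factor the quadratic: (z - 5)(z - 6)
Result: (z + 8)(z - 5)(z - 6)


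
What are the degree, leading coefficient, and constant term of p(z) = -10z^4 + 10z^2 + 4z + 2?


Highest power of z is 4, with coefficient -10. Constant term is 2.
Degree = 4, leading coefficient = -10, constant term = 2


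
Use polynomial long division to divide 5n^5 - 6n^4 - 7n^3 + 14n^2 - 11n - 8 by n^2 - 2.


(5n^5 - 6n^4 - 7n^3 + 14n^2 - 11n - 8) / (n^2 - 2)
Step 1: 5n^3 * (n^2 - 2) = 5n^5 - 10n^3; subtract.
Step 2: -6n^2 * (n^2 - 2) = -6n^4 + 12n^2; subtract.
Step 3: 3n * (n^2 - 2) = 3n^3 - 6n; subtract.
Step 4: 2 * (n^2 - 2) = 2n^2 - 4; subtract.
Quotient: 5n^3 - 6n^2 + 3n + 2, Remainder: -5n - 4


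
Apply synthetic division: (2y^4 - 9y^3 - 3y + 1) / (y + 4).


Synthetic division with c = -4. Coefficients: 2, -9, 0, -3, 1
Bring down 2.
  2 * -4 = -8; -8 - 9 = -17
  -17 * -4 = 68; 68 + 0 = 68
  68 * -4 = -272; -272 - 3 = -275
  -275 * -4 = 1100; 1100 + 1 = 1101
Quotient: 2y^3 - 17y^2 + 68y - 275, Remainder: 1101


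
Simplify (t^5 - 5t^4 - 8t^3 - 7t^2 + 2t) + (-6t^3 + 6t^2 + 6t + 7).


Align terms by degree and add:
  t^5 - 5t^4 - 8t^3 - 7t^2 + 2t
  -6t^3 + 6t^2 + 6t + 7
= t^5 - 5t^4 - 14t^3 - t^2 + 8t + 7


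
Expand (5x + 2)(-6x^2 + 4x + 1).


Distribute each term of the first polynomial:
  (5x)(-6x^2 + 4x + 1) = -30x^3 + 20x^2 + 5x
  (2)(-6x^2 + 4x + 1) = -12x^2 + 8x + 2
Sum: -30x^3 + 8x^2 + 13x + 2


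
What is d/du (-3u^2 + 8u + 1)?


Apply the power rule term by term:
  d/du(-3u^2) = -6u
  d/du(8u) = 8
  d/du(1) = 0
p'(u) = -6u + 8


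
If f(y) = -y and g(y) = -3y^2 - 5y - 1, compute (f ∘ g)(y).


Substitute g(y) into f:
f(g(y)) = -1*(-3y^2 - 5y - 1)
Expand and combine: 3y^2 + 5y + 1


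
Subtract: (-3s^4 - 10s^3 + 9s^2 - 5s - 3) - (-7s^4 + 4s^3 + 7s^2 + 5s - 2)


Distribute the minus sign:
  (-3s^4 - 10s^3 + 9s^2 - 5s - 3)
- (-7s^4 + 4s^3 + 7s^2 + 5s - 2)
Negate second polynomial: 7s^4 - 4s^3 - 7s^2 - 5s + 2
Add: 4s^4 - 14s^3 + 2s^2 - 10s - 1


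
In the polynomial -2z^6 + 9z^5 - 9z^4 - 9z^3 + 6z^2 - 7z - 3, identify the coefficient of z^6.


Read off the coefficient of z^6: -2


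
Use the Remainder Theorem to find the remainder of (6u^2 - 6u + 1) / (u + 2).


By the Remainder Theorem, the remainder equals p(-2):
  6*(-2)^2 = 24
  -6*(-2)^1 = 12
  constant: 1
Sum: 24 + 12 + 1 = 37


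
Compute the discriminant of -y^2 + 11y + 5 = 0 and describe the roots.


D = b^2 - 4ac = (11)^2 - 4(-1)(5) = 121 + 20 = 141
Since D > 0: two distinct irrational roots


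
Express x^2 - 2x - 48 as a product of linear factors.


Roots satisfy r1 + r2 = -b/a = 2 and r1*r2 = c/a = -48.
So r1 = -6, r2 = 8.
x^2 - 2x - 48 = (x - r1)(x - r2) = (x + 6)(x - 8)


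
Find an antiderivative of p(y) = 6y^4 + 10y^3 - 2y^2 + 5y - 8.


Reverse power rule on each term:
  ∫ 6y^4 dy = (6/5)y^5
  ∫ 10y^3 dy = (5/2)y^4
  ∫ -2y^2 dy = -(2/3)y^3
  ∫ 5y dy = (5/2)y^2
  ∫ -8 dy = -8y
F(y) = (6/5)y^5 + (5/2)y^4 - (2/3)y^3 + (5/2)y^2 - 8y + C


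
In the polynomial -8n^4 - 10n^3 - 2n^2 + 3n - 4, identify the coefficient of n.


Read off the coefficient of n: 3


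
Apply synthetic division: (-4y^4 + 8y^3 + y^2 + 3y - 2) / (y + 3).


Synthetic division with c = -3. Coefficients: -4, 8, 1, 3, -2
Bring down -4.
  -4 * -3 = 12; 12 + 8 = 20
  20 * -3 = -60; -60 + 1 = -59
  -59 * -3 = 177; 177 + 3 = 180
  180 * -3 = -540; -540 - 2 = -542
Quotient: -4y^3 + 20y^2 - 59y + 180, Remainder: -542


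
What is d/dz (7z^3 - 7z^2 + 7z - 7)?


Apply the power rule term by term:
  d/dz(7z^3) = 21z^2
  d/dz(-7z^2) = -14z
  d/dz(7z) = 7
  d/dz(-7) = 0
p'(z) = 21z^2 - 14z + 7


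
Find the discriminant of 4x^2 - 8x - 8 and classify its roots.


D = b^2 - 4ac = (-8)^2 - 4(4)(-8) = 64 + 128 = 192
Since D > 0: two distinct irrational roots


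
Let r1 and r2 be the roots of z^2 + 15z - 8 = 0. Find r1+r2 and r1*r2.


For az^2+bz+c=0: sum = -b/a, product = c/a.
a=1, b=15, c=-8
Sum = -(15)/1 = -15
Product = (-8)/1 = -8


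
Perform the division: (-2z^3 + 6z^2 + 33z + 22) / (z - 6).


(-2z^3 + 6z^2 + 33z + 22) / (z - 6)
Step 1: -2z^2 * (z - 6) = -2z^3 + 12z^2; subtract.
Step 2: -6z * (z - 6) = -6z^2 + 36z; subtract.
Step 3: -3 * (z - 6) = -3z + 18; subtract.
Quotient: -2z^2 - 6z - 3, Remainder: 4


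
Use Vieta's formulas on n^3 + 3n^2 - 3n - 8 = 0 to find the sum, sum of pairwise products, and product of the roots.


Monic cubic n^3+bn^2+cn+d=0: sum=-b, pairwise sum=c, product=-d.
b=3, c=-3, d=-8
r1+r2+r3 = -3
r1r2+r1r3+r2r3 = -3
r1r2r3 = 8


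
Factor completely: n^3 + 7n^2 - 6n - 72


Try integer roots (divisors of -72). n=3: p(3)=0.
Divide out (n - 3): quotient is n^2 + 10n + 24.
Factor the quadratic: (n + 6)(n + 4)
Result: (n - 3)(n + 6)(n + 4)


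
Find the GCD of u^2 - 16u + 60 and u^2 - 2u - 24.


Factor each:
  u^2 - 16u + 60 = (u - 6)(u - 10)
  u^2 - 2u - 24 = (u - 6)(u + 4)
Common monic factor: u - 6


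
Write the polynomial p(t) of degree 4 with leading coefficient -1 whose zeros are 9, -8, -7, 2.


p(t) = -(t - 9)(t + 8)(t + 7)(t - 2)
Expand: -t^4 - 4t^3 + 91t^2 + 346t - 1008


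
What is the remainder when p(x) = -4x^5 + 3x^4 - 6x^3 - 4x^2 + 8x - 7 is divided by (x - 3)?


By the Remainder Theorem, the remainder equals p(3):
  -4*(3)^5 = -972
  3*(3)^4 = 243
  -6*(3)^3 = -162
  -4*(3)^2 = -36
  8*(3)^1 = 24
  constant: -7
Sum: -972 + 243 - 162 - 36 + 24 - 7 = -910


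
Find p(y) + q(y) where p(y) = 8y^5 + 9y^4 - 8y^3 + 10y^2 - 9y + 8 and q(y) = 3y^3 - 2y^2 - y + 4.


Align terms by degree and add:
  8y^5 + 9y^4 - 8y^3 + 10y^2 - 9y + 8
+ 3y^3 - 2y^2 - y + 4
= 8y^5 + 9y^4 - 5y^3 + 8y^2 - 10y + 12


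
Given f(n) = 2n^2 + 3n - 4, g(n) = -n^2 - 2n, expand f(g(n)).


Substitute g(n) into f:
f(g(n)) = 2*(-n^2 - 2n)^2 + 3*(-n^2 - 2n) + (-4)
(-n^2 - 2n)^2 = n^4 + 4n^3 + 4n^2
Expand and combine: 2n^4 + 8n^3 + 5n^2 - 6n - 4


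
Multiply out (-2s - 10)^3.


Expand (-2s - 10)^3 by repeated multiplication:
  (-2s - 10)^2 = 4s^2 + 40s + 100
= -8s^3 - 120s^2 - 600s - 1000


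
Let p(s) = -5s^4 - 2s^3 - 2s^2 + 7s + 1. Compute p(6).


Using direct substitution:
  -5 * (6)^4 = -6480
  -2 * (6)^3 = -432
  -2 * (6)^2 = -72
  7 * (6)^1 = 42
  constant: 1
Sum = -6480 - 432 - 72 + 42 + 1 = -6941


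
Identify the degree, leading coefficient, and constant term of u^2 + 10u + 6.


Highest power of u is 2, with coefficient 1. Constant term is 6.
Degree = 2, leading coefficient = 1, constant term = 6


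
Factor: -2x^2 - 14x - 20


Roots satisfy r1 + r2 = -b/a = -7 and r1*r2 = c/a = 10.
So r1 = -2, r2 = -5.
-2x^2 - 14x - 20 = -2(x - r1)(x - r2) = -2(x + 2)(x + 5)


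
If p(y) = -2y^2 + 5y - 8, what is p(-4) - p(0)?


p(-4) = -60
p(0) = -8
p(-4) - p(0) = -60 + 8 = -52


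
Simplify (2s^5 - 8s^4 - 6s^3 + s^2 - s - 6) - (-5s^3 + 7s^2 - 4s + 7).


Distribute the minus sign:
  (2s^5 - 8s^4 - 6s^3 + s^2 - s - 6)
- (-5s^3 + 7s^2 - 4s + 7)
Negate second polynomial: 5s^3 - 7s^2 + 4s - 7
Add: 2s^5 - 8s^4 - s^3 - 6s^2 + 3s - 13


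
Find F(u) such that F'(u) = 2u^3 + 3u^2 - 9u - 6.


Reverse power rule on each term:
  ∫ 2u^3 du = (1/2)u^4
  ∫ 3u^2 du = u^3
  ∫ -9u du = -(9/2)u^2
  ∫ -6 du = -6u
F(u) = (1/2)u^4 + u^3 - (9/2)u^2 - 6u + C


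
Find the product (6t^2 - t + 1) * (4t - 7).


Distribute each term of the first polynomial:
  (6t^2)(4t - 7) = 24t^3 - 42t^2
  (-t)(4t - 7) = -4t^2 + 7t
  (1)(4t - 7) = 4t - 7
Sum: 24t^3 - 46t^2 + 11t - 7


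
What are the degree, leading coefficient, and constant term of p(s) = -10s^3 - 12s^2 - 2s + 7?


Highest power of s is 3, with coefficient -10. Constant term is 7.
Degree = 3, leading coefficient = -10, constant term = 7


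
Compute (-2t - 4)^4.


Expand (-2t - 4)^4 by repeated multiplication:
  (-2t - 4)^2 = 4t^2 + 16t + 16
  (-2t - 4)^3 = -8t^3 - 48t^2 - 96t - 64
= 16t^4 + 128t^3 + 384t^2 + 512t + 256


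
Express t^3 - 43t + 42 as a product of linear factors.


Try integer roots (divisors of 42). t=6: p(6)=0.
Divide out (t - 6): quotient is t^2 + 6t - 7.
Factor the quadratic: (t - 1)(t + 7)
Result: (t - 6)(t - 1)(t + 7)


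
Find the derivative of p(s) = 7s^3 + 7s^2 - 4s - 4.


Apply the power rule term by term:
  d/ds(7s^3) = 21s^2
  d/ds(7s^2) = 14s
  d/ds(-4s) = -4
  d/ds(-4) = 0
p'(s) = 21s^2 + 14s - 4


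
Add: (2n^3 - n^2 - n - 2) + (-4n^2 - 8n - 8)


Align terms by degree and add:
  2n^3 - n^2 - n - 2
  -4n^2 - 8n - 8
= 2n^3 - 5n^2 - 9n - 10


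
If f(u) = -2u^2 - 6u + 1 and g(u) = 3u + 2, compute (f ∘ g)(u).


Substitute g(u) into f:
f(g(u)) = -2*(3u + 2)^2 + (-6)*(3u + 2) + 1
(3u + 2)^2 = 9u^2 + 12u + 4
Expand and combine: -18u^2 - 42u - 19


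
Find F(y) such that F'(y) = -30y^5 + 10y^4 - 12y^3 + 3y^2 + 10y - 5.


Reverse power rule on each term:
  ∫ -30y^5 dy = -5y^6
  ∫ 10y^4 dy = 2y^5
  ∫ -12y^3 dy = -3y^4
  ∫ 3y^2 dy = y^3
  ∫ 10y dy = 5y^2
  ∫ -5 dy = -5y
F(y) = -5y^6 + 2y^5 - 3y^4 + y^3 + 5y^2 - 5y + C


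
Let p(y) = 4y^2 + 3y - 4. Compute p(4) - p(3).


p(4) = 72
p(3) = 41
p(4) - p(3) = 72 - 41 = 31


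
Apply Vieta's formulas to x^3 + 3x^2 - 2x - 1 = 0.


Monic cubic x^3+bx^2+cx+d=0: sum=-b, pairwise sum=c, product=-d.
b=3, c=-2, d=-1
r1+r2+r3 = -3
r1r2+r1r3+r2r3 = -2
r1r2r3 = 1


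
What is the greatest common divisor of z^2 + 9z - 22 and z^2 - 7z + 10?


Factor each:
  z^2 + 9z - 22 = (z - 2)(z + 11)
  z^2 - 7z + 10 = (z - 2)(z - 5)
Common monic factor: z - 2


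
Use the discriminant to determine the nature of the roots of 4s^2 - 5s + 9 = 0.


D = b^2 - 4ac = (-5)^2 - 4(4)(9) = 25 - 144 = -119
Since D < 0: two complex conjugate roots (no real roots)


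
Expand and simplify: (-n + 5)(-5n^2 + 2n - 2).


Distribute each term of the first polynomial:
  (-n)(-5n^2 + 2n - 2) = 5n^3 - 2n^2 + 2n
  (5)(-5n^2 + 2n - 2) = -25n^2 + 10n - 10
Sum: 5n^3 - 27n^2 + 12n - 10


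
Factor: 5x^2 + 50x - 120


Roots satisfy r1 + r2 = -b/a = -10 and r1*r2 = c/a = -24.
So r1 = -12, r2 = 2.
5x^2 + 50x - 120 = 5(x - r1)(x - r2) = 5(x + 12)(x - 2)


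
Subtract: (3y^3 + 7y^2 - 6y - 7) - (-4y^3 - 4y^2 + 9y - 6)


Distribute the minus sign:
  (3y^3 + 7y^2 - 6y - 7)
- (-4y^3 - 4y^2 + 9y - 6)
Negate second polynomial: 4y^3 + 4y^2 - 9y + 6
Add: 7y^3 + 11y^2 - 15y - 1


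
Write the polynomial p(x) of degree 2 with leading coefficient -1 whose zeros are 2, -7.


p(x) = -(x - 2)(x + 7)
Expand: -x^2 - 5x + 14


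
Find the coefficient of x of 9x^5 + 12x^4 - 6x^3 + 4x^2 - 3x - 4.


Read off the coefficient of x: -3


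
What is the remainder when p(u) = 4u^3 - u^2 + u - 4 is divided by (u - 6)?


By the Remainder Theorem, the remainder equals p(6):
  4*(6)^3 = 864
  -1*(6)^2 = -36
  1*(6)^1 = 6
  constant: -4
Sum: 864 - 36 + 6 - 4 = 830


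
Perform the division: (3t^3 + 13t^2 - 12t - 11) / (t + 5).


(3t^3 + 13t^2 - 12t - 11) / (t + 5)
Step 1: 3t^2 * (t + 5) = 3t^3 + 15t^2; subtract.
Step 2: -2t * (t + 5) = -2t^2 - 10t; subtract.
Step 3: -2 * (t + 5) = -2t - 10; subtract.
Quotient: 3t^2 - 2t - 2, Remainder: -1


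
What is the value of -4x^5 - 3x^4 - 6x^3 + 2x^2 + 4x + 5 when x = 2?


Using direct substitution:
  -4 * (2)^5 = -128
  -3 * (2)^4 = -48
  -6 * (2)^3 = -48
  2 * (2)^2 = 8
  4 * (2)^1 = 8
  constant: 5
Sum = -128 - 48 - 48 + 8 + 8 + 5 = -203


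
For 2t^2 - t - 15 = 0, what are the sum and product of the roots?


For at^2+bt+c=0: sum = -b/a, product = c/a.
a=2, b=-1, c=-15
Sum = -(-1)/2 = 1/2
Product = (-15)/2 = -15/2


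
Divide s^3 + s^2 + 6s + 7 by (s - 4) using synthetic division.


Synthetic division with c = 4. Coefficients: 1, 1, 6, 7
Bring down 1.
  1 * 4 = 4; 4 + 1 = 5
  5 * 4 = 20; 20 + 6 = 26
  26 * 4 = 104; 104 + 7 = 111
Quotient: s^2 + 5s + 26, Remainder: 111


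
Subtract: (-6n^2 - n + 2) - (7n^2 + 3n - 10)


Distribute the minus sign:
  (-6n^2 - n + 2)
- (7n^2 + 3n - 10)
Negate second polynomial: -7n^2 - 3n + 10
Add: -13n^2 - 4n + 12


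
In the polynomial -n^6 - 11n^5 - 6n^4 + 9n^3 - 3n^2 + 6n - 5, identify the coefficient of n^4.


Read off the coefficient of n^4: -6


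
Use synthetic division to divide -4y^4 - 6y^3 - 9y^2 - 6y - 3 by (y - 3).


Synthetic division with c = 3. Coefficients: -4, -6, -9, -6, -3
Bring down -4.
  -4 * 3 = -12; -12 - 6 = -18
  -18 * 3 = -54; -54 - 9 = -63
  -63 * 3 = -189; -189 - 6 = -195
  -195 * 3 = -585; -585 - 3 = -588
Quotient: -4y^3 - 18y^2 - 63y - 195, Remainder: -588


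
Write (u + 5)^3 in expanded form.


Expand (u + 5)^3 by repeated multiplication:
  (u + 5)^2 = u^2 + 10u + 25
= u^3 + 15u^2 + 75u + 125


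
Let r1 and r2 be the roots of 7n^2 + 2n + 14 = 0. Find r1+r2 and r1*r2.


For an^2+bn+c=0: sum = -b/a, product = c/a.
a=7, b=2, c=14
Sum = -(2)/7 = -2/7
Product = (14)/7 = 2


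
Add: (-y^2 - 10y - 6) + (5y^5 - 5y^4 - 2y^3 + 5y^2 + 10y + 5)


Align terms by degree and add:
  -y^2 - 10y - 6
+ 5y^5 - 5y^4 - 2y^3 + 5y^2 + 10y + 5
= 5y^5 - 5y^4 - 2y^3 + 4y^2 - 1


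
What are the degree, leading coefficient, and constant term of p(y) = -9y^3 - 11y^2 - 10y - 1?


Highest power of y is 3, with coefficient -9. Constant term is -1.
Degree = 3, leading coefficient = -9, constant term = -1


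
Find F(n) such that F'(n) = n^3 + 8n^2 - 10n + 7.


Reverse power rule on each term:
  ∫ n^3 dn = (1/4)n^4
  ∫ 8n^2 dn = (8/3)n^3
  ∫ -10n dn = -5n^2
  ∫ 7 dn = 7n
F(n) = (1/4)n^4 + (8/3)n^3 - 5n^2 + 7n + C


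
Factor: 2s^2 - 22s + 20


Roots satisfy r1 + r2 = -b/a = 11 and r1*r2 = c/a = 10.
So r1 = 10, r2 = 1.
2s^2 - 22s + 20 = 2(s - r1)(s - r2) = 2(s - 10)(s - 1)


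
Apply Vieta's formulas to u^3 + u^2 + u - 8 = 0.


Monic cubic u^3+bu^2+cu+d=0: sum=-b, pairwise sum=c, product=-d.
b=1, c=1, d=-8
r1+r2+r3 = -1
r1r2+r1r3+r2r3 = 1
r1r2r3 = 8


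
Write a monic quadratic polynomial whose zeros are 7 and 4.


p(u) = (u - 7)(u - 4)
Expand: u^2 - 11u + 28


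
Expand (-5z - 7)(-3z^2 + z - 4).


Distribute each term of the first polynomial:
  (-5z)(-3z^2 + z - 4) = 15z^3 - 5z^2 + 20z
  (-7)(-3z^2 + z - 4) = 21z^2 - 7z + 28
Sum: 15z^3 + 16z^2 + 13z + 28


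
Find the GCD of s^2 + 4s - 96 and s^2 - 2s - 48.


Factor each:
  s^2 + 4s - 96 = (s - 8)(s + 12)
  s^2 - 2s - 48 = (s - 8)(s + 6)
Common monic factor: s - 8


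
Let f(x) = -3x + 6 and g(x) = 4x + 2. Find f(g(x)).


Substitute g(x) into f:
f(g(x)) = -3*(4x + 2) + 6
Expand and combine: -12x


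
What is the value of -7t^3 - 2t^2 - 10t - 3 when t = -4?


Using direct substitution:
  -7 * (-4)^3 = 448
  -2 * (-4)^2 = -32
  -10 * (-4)^1 = 40
  constant: -3
Sum = 448 - 32 + 40 - 3 = 453


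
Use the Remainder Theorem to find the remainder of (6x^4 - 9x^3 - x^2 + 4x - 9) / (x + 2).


By the Remainder Theorem, the remainder equals p(-2):
  6*(-2)^4 = 96
  -9*(-2)^3 = 72
  -1*(-2)^2 = -4
  4*(-2)^1 = -8
  constant: -9
Sum: 96 + 72 - 4 - 8 - 9 = 147


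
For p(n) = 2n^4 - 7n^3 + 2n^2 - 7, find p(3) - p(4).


p(3) = -16
p(4) = 89
p(3) - p(4) = -16 - 89 = -105


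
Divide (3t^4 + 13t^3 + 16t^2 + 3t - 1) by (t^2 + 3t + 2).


(3t^4 + 13t^3 + 16t^2 + 3t - 1) / (t^2 + 3t + 2)
Step 1: 3t^2 * (t^2 + 3t + 2) = 3t^4 + 9t^3 + 6t^2; subtract.
Step 2: 4t * (t^2 + 3t + 2) = 4t^3 + 12t^2 + 8t; subtract.
Step 3: -2 * (t^2 + 3t + 2) = -2t^2 - 6t - 4; subtract.
Quotient: 3t^2 + 4t - 2, Remainder: t + 3


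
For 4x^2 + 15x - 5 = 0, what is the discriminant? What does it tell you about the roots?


D = b^2 - 4ac = (15)^2 - 4(4)(-5) = 225 + 80 = 305
Since D > 0: two distinct irrational roots


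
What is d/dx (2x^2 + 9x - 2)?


Apply the power rule term by term:
  d/dx(2x^2) = 4x
  d/dx(9x) = 9
  d/dx(-2) = 0
p'(x) = 4x + 9


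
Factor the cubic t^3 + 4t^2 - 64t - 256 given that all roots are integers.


Try integer roots (divisors of -256). t=-4: p(-4)=0.
Divide out (t + 4): quotient is t^2 - 64.
Factor the quadratic: (t + 8)(t - 8)
Result: (t + 4)(t + 8)(t - 8)


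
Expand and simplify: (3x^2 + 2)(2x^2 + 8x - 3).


Distribute each term of the first polynomial:
  (3x^2)(2x^2 + 8x - 3) = 6x^4 + 24x^3 - 9x^2
  (2)(2x^2 + 8x - 3) = 4x^2 + 16x - 6
Sum: 6x^4 + 24x^3 - 5x^2 + 16x - 6


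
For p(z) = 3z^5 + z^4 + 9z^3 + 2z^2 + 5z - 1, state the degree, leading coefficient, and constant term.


Highest power of z is 5, with coefficient 3. Constant term is -1.
Degree = 5, leading coefficient = 3, constant term = -1


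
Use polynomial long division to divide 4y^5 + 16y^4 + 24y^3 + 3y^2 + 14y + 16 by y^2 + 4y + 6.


(4y^5 + 16y^4 + 24y^3 + 3y^2 + 14y + 16) / (y^2 + 4y + 6)
Step 1: 4y^3 * (y^2 + 4y + 6) = 4y^5 + 16y^4 + 24y^3; subtract.
Step 2: 0 * (y^2 + 4y + 6) = 0; subtract.
Step 3: 0 * (y^2 + 4y + 6) = 0; subtract.
Step 4: 3 * (y^2 + 4y + 6) = 3y^2 + 12y + 18; subtract.
Quotient: 4y^3 + 3, Remainder: 2y - 2


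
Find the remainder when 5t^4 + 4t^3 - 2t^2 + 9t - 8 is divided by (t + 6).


By the Remainder Theorem, the remainder equals p(-6):
  5*(-6)^4 = 6480
  4*(-6)^3 = -864
  -2*(-6)^2 = -72
  9*(-6)^1 = -54
  constant: -8
Sum: 6480 - 864 - 72 - 54 - 8 = 5482


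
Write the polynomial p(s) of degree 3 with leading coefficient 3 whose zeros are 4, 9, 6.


p(s) = 3(s - 4)(s - 9)(s - 6)
Expand: 3s^3 - 57s^2 + 342s - 648


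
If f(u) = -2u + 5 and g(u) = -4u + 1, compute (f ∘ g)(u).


Substitute g(u) into f:
f(g(u)) = -2*(-4u + 1) + 5
Expand and combine: 8u + 3


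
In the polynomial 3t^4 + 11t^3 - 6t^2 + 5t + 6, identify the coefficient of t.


Read off the coefficient of t: 5


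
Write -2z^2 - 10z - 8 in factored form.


Roots satisfy r1 + r2 = -b/a = -5 and r1*r2 = c/a = 4.
So r1 = -1, r2 = -4.
-2z^2 - 10z - 8 = -2(z - r1)(z - r2) = -2(z + 1)(z + 4)


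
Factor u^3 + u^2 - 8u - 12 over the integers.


Try integer roots (divisors of -12). u=3: p(3)=0.
Divide out (u - 3): quotient is u^2 + 4u + 4.
Factor the quadratic: (u + 2)(u + 2)
Result: (u - 3)(u + 2)(u + 2)


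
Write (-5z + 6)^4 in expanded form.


Expand (-5z + 6)^4 by repeated multiplication:
  (-5z + 6)^2 = 25z^2 - 60z + 36
  (-5z + 6)^3 = -125z^3 + 450z^2 - 540z + 216
= 625z^4 - 3000z^3 + 5400z^2 - 4320z + 1296


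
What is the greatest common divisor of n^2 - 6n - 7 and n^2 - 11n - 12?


Factor each:
  n^2 - 6n - 7 = (n + 1)(n - 7)
  n^2 - 11n - 12 = (n + 1)(n - 12)
Common monic factor: n + 1


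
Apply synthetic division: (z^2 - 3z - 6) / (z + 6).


Synthetic division with c = -6. Coefficients: 1, -3, -6
Bring down 1.
  1 * -6 = -6; -6 - 3 = -9
  -9 * -6 = 54; 54 - 6 = 48
Quotient: z - 9, Remainder: 48


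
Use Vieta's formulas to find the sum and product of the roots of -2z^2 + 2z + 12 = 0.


For az^2+bz+c=0: sum = -b/a, product = c/a.
a=-2, b=2, c=12
Sum = -(2)/-2 = 1
Product = (12)/-2 = -6


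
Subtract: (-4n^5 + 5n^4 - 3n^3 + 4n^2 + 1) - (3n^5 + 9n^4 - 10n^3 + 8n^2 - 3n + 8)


Distribute the minus sign:
  (-4n^5 + 5n^4 - 3n^3 + 4n^2 + 1)
- (3n^5 + 9n^4 - 10n^3 + 8n^2 - 3n + 8)
Negate second polynomial: -3n^5 - 9n^4 + 10n^3 - 8n^2 + 3n - 8
Add: -7n^5 - 4n^4 + 7n^3 - 4n^2 + 3n - 7


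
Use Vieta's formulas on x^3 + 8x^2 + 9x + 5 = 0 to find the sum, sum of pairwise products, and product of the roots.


Monic cubic x^3+bx^2+cx+d=0: sum=-b, pairwise sum=c, product=-d.
b=8, c=9, d=5
r1+r2+r3 = -8
r1r2+r1r3+r2r3 = 9
r1r2r3 = -5


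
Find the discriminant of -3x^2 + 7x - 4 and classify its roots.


D = b^2 - 4ac = (7)^2 - 4(-3)(-4) = 49 - 48 = 1
Since D > 0: two distinct rational roots


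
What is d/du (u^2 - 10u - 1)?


Apply the power rule term by term:
  d/du(u^2) = 2u
  d/du(-10u) = -10
  d/du(-1) = 0
p'(u) = 2u - 10


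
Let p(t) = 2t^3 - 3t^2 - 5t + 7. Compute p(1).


Using direct substitution:
  2 * (1)^3 = 2
  -3 * (1)^2 = -3
  -5 * (1)^1 = -5
  constant: 7
Sum = 2 - 3 - 5 + 7 = 1


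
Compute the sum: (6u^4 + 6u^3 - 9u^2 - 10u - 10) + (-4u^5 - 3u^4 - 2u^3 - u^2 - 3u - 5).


Align terms by degree and add:
  6u^4 + 6u^3 - 9u^2 - 10u - 10
  -4u^5 - 3u^4 - 2u^3 - u^2 - 3u - 5
= -4u^5 + 3u^4 + 4u^3 - 10u^2 - 13u - 15


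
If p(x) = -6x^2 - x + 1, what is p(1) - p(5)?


p(1) = -6
p(5) = -154
p(1) - p(5) = -6 + 154 = 148


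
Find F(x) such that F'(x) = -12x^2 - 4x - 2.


Reverse power rule on each term:
  ∫ -12x^2 dx = -4x^3
  ∫ -4x dx = -2x^2
  ∫ -2 dx = -2x
F(x) = -4x^3 - 2x^2 - 2x + C


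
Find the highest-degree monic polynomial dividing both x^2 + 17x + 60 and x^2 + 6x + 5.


Factor each:
  x^2 + 17x + 60 = (x + 5)(x + 12)
  x^2 + 6x + 5 = (x + 5)(x + 1)
Common monic factor: x + 5


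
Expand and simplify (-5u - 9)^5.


Expand (-5u - 9)^5 by repeated multiplication:
  (-5u - 9)^2 = 25u^2 + 90u + 81
  (-5u - 9)^3 = -125u^3 - 675u^2 - 1215u - 729
  (-5u - 9)^4 = 625u^4 + 4500u^3 + 12150u^2 + 14580u + 6561
= -3125u^5 - 28125u^4 - 101250u^3 - 182250u^2 - 164025u - 59049


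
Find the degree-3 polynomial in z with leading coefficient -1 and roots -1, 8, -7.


p(z) = -(z + 1)(z - 8)(z + 7)
Expand: -z^3 + 57z + 56


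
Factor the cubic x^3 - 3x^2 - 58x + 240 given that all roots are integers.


Try integer roots (divisors of 240). x=-8: p(-8)=0.
Divide out (x + 8): quotient is x^2 - 11x + 30.
Factor the quadratic: (x - 6)(x - 5)
Result: (x + 8)(x - 6)(x - 5)


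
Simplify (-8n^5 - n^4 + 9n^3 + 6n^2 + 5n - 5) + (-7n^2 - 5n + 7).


Align terms by degree and add:
  -8n^5 - n^4 + 9n^3 + 6n^2 + 5n - 5
  -7n^2 - 5n + 7
= -8n^5 - n^4 + 9n^3 - n^2 + 2


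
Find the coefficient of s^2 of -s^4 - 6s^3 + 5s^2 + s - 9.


Read off the coefficient of s^2: 5


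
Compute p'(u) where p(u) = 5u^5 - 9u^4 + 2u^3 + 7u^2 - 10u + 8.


Apply the power rule term by term:
  d/du(5u^5) = 25u^4
  d/du(-9u^4) = -36u^3
  d/du(2u^3) = 6u^2
  d/du(7u^2) = 14u
  d/du(-10u) = -10
  d/du(8) = 0
p'(u) = 25u^4 - 36u^3 + 6u^2 + 14u - 10


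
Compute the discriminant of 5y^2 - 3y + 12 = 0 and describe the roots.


D = b^2 - 4ac = (-3)^2 - 4(5)(12) = 9 - 240 = -231
Since D < 0: two complex conjugate roots (no real roots)


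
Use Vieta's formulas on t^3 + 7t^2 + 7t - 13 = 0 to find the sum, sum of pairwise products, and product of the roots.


Monic cubic t^3+bt^2+ct+d=0: sum=-b, pairwise sum=c, product=-d.
b=7, c=7, d=-13
r1+r2+r3 = -7
r1r2+r1r3+r2r3 = 7
r1r2r3 = 13


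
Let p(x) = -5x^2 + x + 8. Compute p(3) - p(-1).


p(3) = -34
p(-1) = 2
p(3) - p(-1) = -34 - 2 = -36


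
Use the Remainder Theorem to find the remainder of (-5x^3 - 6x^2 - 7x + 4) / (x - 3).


By the Remainder Theorem, the remainder equals p(3):
  -5*(3)^3 = -135
  -6*(3)^2 = -54
  -7*(3)^1 = -21
  constant: 4
Sum: -135 - 54 - 21 + 4 = -206


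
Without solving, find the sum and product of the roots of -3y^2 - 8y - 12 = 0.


For ay^2+by+c=0: sum = -b/a, product = c/a.
a=-3, b=-8, c=-12
Sum = -(-8)/-3 = -8/3
Product = (-12)/-3 = 4


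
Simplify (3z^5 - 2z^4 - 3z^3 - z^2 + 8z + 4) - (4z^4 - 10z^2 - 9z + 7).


Distribute the minus sign:
  (3z^5 - 2z^4 - 3z^3 - z^2 + 8z + 4)
- (4z^4 - 10z^2 - 9z + 7)
Negate second polynomial: -4z^4 + 10z^2 + 9z - 7
Add: 3z^5 - 6z^4 - 3z^3 + 9z^2 + 17z - 3


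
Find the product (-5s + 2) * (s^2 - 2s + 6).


Distribute each term of the first polynomial:
  (-5s)(s^2 - 2s + 6) = -5s^3 + 10s^2 - 30s
  (2)(s^2 - 2s + 6) = 2s^2 - 4s + 12
Sum: -5s^3 + 12s^2 - 34s + 12


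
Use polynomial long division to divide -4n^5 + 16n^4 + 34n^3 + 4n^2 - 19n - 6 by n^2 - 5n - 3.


(-4n^5 + 16n^4 + 34n^3 + 4n^2 - 19n - 6) / (n^2 - 5n - 3)
Step 1: -4n^3 * (n^2 - 5n - 3) = -4n^5 + 20n^4 + 12n^3; subtract.
Step 2: -4n^2 * (n^2 - 5n - 3) = -4n^4 + 20n^3 + 12n^2; subtract.
Step 3: 2n * (n^2 - 5n - 3) = 2n^3 - 10n^2 - 6n; subtract.
Step 4: 2 * (n^2 - 5n - 3) = 2n^2 - 10n - 6; subtract.
Quotient: -4n^3 - 4n^2 + 2n + 2, Remainder: -3n


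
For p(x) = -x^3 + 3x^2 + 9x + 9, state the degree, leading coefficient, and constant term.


Highest power of x is 3, with coefficient -1. Constant term is 9.
Degree = 3, leading coefficient = -1, constant term = 9


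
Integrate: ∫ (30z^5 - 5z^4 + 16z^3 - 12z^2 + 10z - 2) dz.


Reverse power rule on each term:
  ∫ 30z^5 dz = 5z^6
  ∫ -5z^4 dz = -z^5
  ∫ 16z^3 dz = 4z^4
  ∫ -12z^2 dz = -4z^3
  ∫ 10z dz = 5z^2
  ∫ -2 dz = -2z
F(z) = 5z^6 - z^5 + 4z^4 - 4z^3 + 5z^2 - 2z + C


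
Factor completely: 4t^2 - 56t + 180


Roots satisfy r1 + r2 = -b/a = 14 and r1*r2 = c/a = 45.
So r1 = 9, r2 = 5.
4t^2 - 56t + 180 = 4(t - r1)(t - r2) = 4(t - 9)(t - 5)


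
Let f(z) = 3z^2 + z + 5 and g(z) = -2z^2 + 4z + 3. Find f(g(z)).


Substitute g(z) into f:
f(g(z)) = 3*(-2z^2 + 4z + 3)^2 + 1*(-2z^2 + 4z + 3) + 5
(-2z^2 + 4z + 3)^2 = 4z^4 - 16z^3 + 4z^2 + 24z + 9
Expand and combine: 12z^4 - 48z^3 + 10z^2 + 76z + 35


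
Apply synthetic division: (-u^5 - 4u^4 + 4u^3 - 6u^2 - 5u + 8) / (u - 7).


Synthetic division with c = 7. Coefficients: -1, -4, 4, -6, -5, 8
Bring down -1.
  -1 * 7 = -7; -7 - 4 = -11
  -11 * 7 = -77; -77 + 4 = -73
  -73 * 7 = -511; -511 - 6 = -517
  -517 * 7 = -3619; -3619 - 5 = -3624
  -3624 * 7 = -25368; -25368 + 8 = -25360
Quotient: -u^4 - 11u^3 - 73u^2 - 517u - 3624, Remainder: -25360


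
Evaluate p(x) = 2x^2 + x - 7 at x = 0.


Using direct substitution:
  2 * (0)^2 = 0
  1 * (0)^1 = 0
  constant: -7
Sum = 0 + 0 - 7 = -7


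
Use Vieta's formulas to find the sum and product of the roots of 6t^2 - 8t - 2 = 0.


For at^2+bt+c=0: sum = -b/a, product = c/a.
a=6, b=-8, c=-2
Sum = -(-8)/6 = 4/3
Product = (-2)/6 = -1/3


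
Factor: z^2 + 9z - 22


Roots satisfy r1 + r2 = -b/a = -9 and r1*r2 = c/a = -22.
So r1 = 2, r2 = -11.
z^2 + 9z - 22 = (z - r1)(z - r2) = (z - 2)(z + 11)


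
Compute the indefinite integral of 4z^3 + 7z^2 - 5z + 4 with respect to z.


Reverse power rule on each term:
  ∫ 4z^3 dz = z^4
  ∫ 7z^2 dz = (7/3)z^3
  ∫ -5z dz = -(5/2)z^2
  ∫ 4 dz = 4z
F(z) = z^4 + (7/3)z^3 - (5/2)z^2 + 4z + C


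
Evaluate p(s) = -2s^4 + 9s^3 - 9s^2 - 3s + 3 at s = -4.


Using direct substitution:
  -2 * (-4)^4 = -512
  9 * (-4)^3 = -576
  -9 * (-4)^2 = -144
  -3 * (-4)^1 = 12
  constant: 3
Sum = -512 - 576 - 144 + 12 + 3 = -1217


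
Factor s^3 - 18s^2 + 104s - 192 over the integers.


Try integer roots (divisors of -192). s=4: p(4)=0.
Divide out (s - 4): quotient is s^2 - 14s + 48.
Factor the quadratic: (s - 8)(s - 6)
Result: (s - 4)(s - 8)(s - 6)


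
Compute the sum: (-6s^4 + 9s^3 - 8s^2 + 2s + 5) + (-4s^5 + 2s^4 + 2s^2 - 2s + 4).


Align terms by degree and add:
  -6s^4 + 9s^3 - 8s^2 + 2s + 5
  -4s^5 + 2s^4 + 2s^2 - 2s + 4
= -4s^5 - 4s^4 + 9s^3 - 6s^2 + 9


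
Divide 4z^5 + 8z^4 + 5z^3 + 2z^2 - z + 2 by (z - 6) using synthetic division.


Synthetic division with c = 6. Coefficients: 4, 8, 5, 2, -1, 2
Bring down 4.
  4 * 6 = 24; 24 + 8 = 32
  32 * 6 = 192; 192 + 5 = 197
  197 * 6 = 1182; 1182 + 2 = 1184
  1184 * 6 = 7104; 7104 - 1 = 7103
  7103 * 6 = 42618; 42618 + 2 = 42620
Quotient: 4z^4 + 32z^3 + 197z^2 + 1184z + 7103, Remainder: 42620


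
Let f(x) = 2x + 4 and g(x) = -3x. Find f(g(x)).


Substitute g(x) into f:
f(g(x)) = 2*(-3x) + 4
Expand and combine: -6x + 4


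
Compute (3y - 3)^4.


Expand (3y - 3)^4 by repeated multiplication:
  (3y - 3)^2 = 9y^2 - 18y + 9
  (3y - 3)^3 = 27y^3 - 81y^2 + 81y - 27
= 81y^4 - 324y^3 + 486y^2 - 324y + 81


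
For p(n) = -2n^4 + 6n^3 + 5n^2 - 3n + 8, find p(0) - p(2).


p(0) = 8
p(2) = 38
p(0) - p(2) = 8 - 38 = -30


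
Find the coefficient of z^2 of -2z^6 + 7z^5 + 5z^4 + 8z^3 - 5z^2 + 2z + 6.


Read off the coefficient of z^2: -5


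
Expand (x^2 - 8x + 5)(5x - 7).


Distribute each term of the first polynomial:
  (x^2)(5x - 7) = 5x^3 - 7x^2
  (-8x)(5x - 7) = -40x^2 + 56x
  (5)(5x - 7) = 25x - 35
Sum: 5x^3 - 47x^2 + 81x - 35


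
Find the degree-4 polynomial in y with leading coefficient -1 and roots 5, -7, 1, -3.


p(y) = -(y - 5)(y + 7)(y - 1)(y + 3)
Expand: -y^4 - 4y^3 + 34y^2 + 76y - 105


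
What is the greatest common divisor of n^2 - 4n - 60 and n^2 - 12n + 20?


Factor each:
  n^2 - 4n - 60 = (n - 10)(n + 6)
  n^2 - 12n + 20 = (n - 10)(n - 2)
Common monic factor: n - 10


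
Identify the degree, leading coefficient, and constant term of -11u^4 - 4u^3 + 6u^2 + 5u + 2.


Highest power of u is 4, with coefficient -11. Constant term is 2.
Degree = 4, leading coefficient = -11, constant term = 2


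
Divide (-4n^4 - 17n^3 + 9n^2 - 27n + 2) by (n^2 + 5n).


(-4n^4 - 17n^3 + 9n^2 - 27n + 2) / (n^2 + 5n)
Step 1: -4n^2 * (n^2 + 5n) = -4n^4 - 20n^3; subtract.
Step 2: 3n * (n^2 + 5n) = 3n^3 + 15n^2; subtract.
Step 3: -6 * (n^2 + 5n) = -6n^2 - 30n; subtract.
Quotient: -4n^2 + 3n - 6, Remainder: 3n + 2


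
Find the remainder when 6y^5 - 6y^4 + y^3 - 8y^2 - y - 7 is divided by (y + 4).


By the Remainder Theorem, the remainder equals p(-4):
  6*(-4)^5 = -6144
  -6*(-4)^4 = -1536
  1*(-4)^3 = -64
  -8*(-4)^2 = -128
  -1*(-4)^1 = 4
  constant: -7
Sum: -6144 - 1536 - 64 - 128 + 4 - 7 = -7875


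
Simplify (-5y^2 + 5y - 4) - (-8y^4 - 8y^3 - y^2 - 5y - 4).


Distribute the minus sign:
  (-5y^2 + 5y - 4)
- (-8y^4 - 8y^3 - y^2 - 5y - 4)
Negate second polynomial: 8y^4 + 8y^3 + y^2 + 5y + 4
Add: 8y^4 + 8y^3 - 4y^2 + 10y


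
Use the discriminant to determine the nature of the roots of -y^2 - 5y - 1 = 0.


D = b^2 - 4ac = (-5)^2 - 4(-1)(-1) = 25 - 4 = 21
Since D > 0: two distinct irrational roots


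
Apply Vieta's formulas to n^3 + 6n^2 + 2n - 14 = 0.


Monic cubic n^3+bn^2+cn+d=0: sum=-b, pairwise sum=c, product=-d.
b=6, c=2, d=-14
r1+r2+r3 = -6
r1r2+r1r3+r2r3 = 2
r1r2r3 = 14


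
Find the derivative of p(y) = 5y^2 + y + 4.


Apply the power rule term by term:
  d/dy(5y^2) = 10y
  d/dy(y) = 1
  d/dy(4) = 0
p'(y) = 10y + 1


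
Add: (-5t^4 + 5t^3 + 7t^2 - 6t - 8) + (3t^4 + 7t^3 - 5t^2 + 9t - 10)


Align terms by degree and add:
  -5t^4 + 5t^3 + 7t^2 - 6t - 8
+ 3t^4 + 7t^3 - 5t^2 + 9t - 10
= -2t^4 + 12t^3 + 2t^2 + 3t - 18


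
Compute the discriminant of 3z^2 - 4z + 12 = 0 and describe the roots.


D = b^2 - 4ac = (-4)^2 - 4(3)(12) = 16 - 144 = -128
Since D < 0: two complex conjugate roots (no real roots)


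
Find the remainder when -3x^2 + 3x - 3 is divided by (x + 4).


By the Remainder Theorem, the remainder equals p(-4):
  -3*(-4)^2 = -48
  3*(-4)^1 = -12
  constant: -3
Sum: -48 - 12 - 3 = -63


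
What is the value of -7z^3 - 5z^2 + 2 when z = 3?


Using direct substitution:
  -7 * (3)^3 = -189
  -5 * (3)^2 = -45
  0 * (3)^1 = 0
  constant: 2
Sum = -189 - 45 + 0 + 2 = -232


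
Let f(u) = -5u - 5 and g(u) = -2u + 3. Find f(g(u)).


Substitute g(u) into f:
f(g(u)) = -5*(-2u + 3) + (-5)
Expand and combine: 10u - 20


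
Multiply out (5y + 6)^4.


Expand (5y + 6)^4 by repeated multiplication:
  (5y + 6)^2 = 25y^2 + 60y + 36
  (5y + 6)^3 = 125y^3 + 450y^2 + 540y + 216
= 625y^4 + 3000y^3 + 5400y^2 + 4320y + 1296


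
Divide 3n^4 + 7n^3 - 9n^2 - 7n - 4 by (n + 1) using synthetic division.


Synthetic division with c = -1. Coefficients: 3, 7, -9, -7, -4
Bring down 3.
  3 * -1 = -3; -3 + 7 = 4
  4 * -1 = -4; -4 - 9 = -13
  -13 * -1 = 13; 13 - 7 = 6
  6 * -1 = -6; -6 - 4 = -10
Quotient: 3n^3 + 4n^2 - 13n + 6, Remainder: -10


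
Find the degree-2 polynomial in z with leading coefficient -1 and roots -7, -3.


p(z) = -(z + 7)(z + 3)
Expand: -z^2 - 10z - 21


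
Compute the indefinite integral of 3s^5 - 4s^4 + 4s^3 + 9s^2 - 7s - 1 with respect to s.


Reverse power rule on each term:
  ∫ 3s^5 ds = (1/2)s^6
  ∫ -4s^4 ds = -(4/5)s^5
  ∫ 4s^3 ds = s^4
  ∫ 9s^2 ds = 3s^3
  ∫ -7s ds = -(7/2)s^2
  ∫ -1 ds = -s
F(s) = (1/2)s^6 - (4/5)s^5 + s^4 + 3s^3 - (7/2)s^2 - s + C


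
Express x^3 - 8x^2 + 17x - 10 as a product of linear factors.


Try integer roots (divisors of -10). x=5: p(5)=0.
Divide out (x - 5): quotient is x^2 - 3x + 2.
Factor the quadratic: (x - 2)(x - 1)
Result: (x - 5)(x - 2)(x - 1)


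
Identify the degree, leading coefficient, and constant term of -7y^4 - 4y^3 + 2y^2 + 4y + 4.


Highest power of y is 4, with coefficient -7. Constant term is 4.
Degree = 4, leading coefficient = -7, constant term = 4


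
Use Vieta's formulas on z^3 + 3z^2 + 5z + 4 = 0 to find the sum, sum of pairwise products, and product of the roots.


Monic cubic z^3+bz^2+cz+d=0: sum=-b, pairwise sum=c, product=-d.
b=3, c=5, d=4
r1+r2+r3 = -3
r1r2+r1r3+r2r3 = 5
r1r2r3 = -4


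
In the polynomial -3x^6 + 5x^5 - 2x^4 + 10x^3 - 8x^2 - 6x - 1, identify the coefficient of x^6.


Read off the coefficient of x^6: -3


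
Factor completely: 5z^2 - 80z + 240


Roots satisfy r1 + r2 = -b/a = 16 and r1*r2 = c/a = 48.
So r1 = 12, r2 = 4.
5z^2 - 80z + 240 = 5(z - r1)(z - r2) = 5(z - 12)(z - 4)


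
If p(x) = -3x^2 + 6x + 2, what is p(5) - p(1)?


p(5) = -43
p(1) = 5
p(5) - p(1) = -43 - 5 = -48


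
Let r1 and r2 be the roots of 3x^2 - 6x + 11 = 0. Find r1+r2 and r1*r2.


For ax^2+bx+c=0: sum = -b/a, product = c/a.
a=3, b=-6, c=11
Sum = -(-6)/3 = 2
Product = (11)/3 = 11/3
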